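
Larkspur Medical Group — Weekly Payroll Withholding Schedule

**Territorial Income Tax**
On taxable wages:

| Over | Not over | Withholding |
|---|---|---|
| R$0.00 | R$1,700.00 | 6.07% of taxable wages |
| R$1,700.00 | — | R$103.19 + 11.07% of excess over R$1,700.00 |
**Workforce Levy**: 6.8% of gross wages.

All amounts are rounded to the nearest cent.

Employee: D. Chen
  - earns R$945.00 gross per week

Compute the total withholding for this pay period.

R$121.62

Territorial Income Tax: taxable = R$945.00
  6.07% × R$945.00 = R$57.36
Workforce Levy: 6.8% × R$945.00 = R$64.26
Total: R$57.36 + R$64.26 = R$121.62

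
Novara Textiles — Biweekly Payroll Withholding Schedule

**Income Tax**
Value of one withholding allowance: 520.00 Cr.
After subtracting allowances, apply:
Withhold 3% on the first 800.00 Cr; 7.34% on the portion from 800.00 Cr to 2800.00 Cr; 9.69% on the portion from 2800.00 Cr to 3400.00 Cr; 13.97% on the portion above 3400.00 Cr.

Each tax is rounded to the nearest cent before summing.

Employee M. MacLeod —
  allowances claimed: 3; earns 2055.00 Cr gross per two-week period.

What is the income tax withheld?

14.85 Cr

Income Tax: taxable = 2055.00 Cr − 3×520.00 Cr = 495.00 Cr
  3% × 495.00 Cr = 14.85 Cr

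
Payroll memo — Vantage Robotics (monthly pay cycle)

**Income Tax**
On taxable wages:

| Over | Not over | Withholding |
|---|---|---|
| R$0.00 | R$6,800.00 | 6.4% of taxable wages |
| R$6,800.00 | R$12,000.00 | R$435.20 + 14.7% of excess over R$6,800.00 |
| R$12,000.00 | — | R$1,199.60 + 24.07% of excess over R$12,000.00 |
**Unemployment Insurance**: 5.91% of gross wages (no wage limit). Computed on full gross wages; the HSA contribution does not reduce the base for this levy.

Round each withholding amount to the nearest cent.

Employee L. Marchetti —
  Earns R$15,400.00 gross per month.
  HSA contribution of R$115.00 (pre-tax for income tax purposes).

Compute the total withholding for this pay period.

R$2,900.44

Income Tax: taxable = R$15,400.00 − R$115.00 = R$15,285.00
  R$1,199.60 + 24.07% × (R$15,285.00 − R$12,000.00) = R$1,199.60 + 24.07% × R$3,285.00 = R$1,990.30
Unemployment Insurance: 5.91% × R$15,400.00 = R$910.14
Total: R$1,990.30 + R$910.14 = R$2,900.44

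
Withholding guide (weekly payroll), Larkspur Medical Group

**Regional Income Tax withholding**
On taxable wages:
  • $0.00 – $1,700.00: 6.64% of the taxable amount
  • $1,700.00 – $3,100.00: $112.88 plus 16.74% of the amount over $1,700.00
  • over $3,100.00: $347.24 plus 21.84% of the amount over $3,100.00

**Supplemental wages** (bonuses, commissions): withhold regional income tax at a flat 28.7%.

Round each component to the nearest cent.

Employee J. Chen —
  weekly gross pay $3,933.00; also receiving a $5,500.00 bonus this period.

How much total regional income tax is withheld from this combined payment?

Regional Income Tax: taxable = $3,933.00
  $347.24 + 21.84% × ($3,933.00 − $3,100.00) = $347.24 + 21.84% × $833.00 = $529.17
Supplemental (28.7% flat on bonus): 28.7% × $5,500.00 = $1,578.50
Total regional income tax: $529.17 + $1,578.50 = $2,107.67

$2,107.67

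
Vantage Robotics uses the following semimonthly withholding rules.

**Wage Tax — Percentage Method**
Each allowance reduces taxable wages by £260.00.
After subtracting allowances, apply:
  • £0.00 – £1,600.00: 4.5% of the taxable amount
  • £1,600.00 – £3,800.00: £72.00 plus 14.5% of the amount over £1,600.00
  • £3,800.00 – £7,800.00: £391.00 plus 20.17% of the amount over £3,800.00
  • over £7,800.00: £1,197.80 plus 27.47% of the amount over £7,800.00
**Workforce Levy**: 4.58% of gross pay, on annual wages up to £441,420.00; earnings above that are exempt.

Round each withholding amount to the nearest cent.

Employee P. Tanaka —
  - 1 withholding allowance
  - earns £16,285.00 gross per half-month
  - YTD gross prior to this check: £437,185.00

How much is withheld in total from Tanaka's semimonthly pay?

£3,651.17

Wage Tax: taxable = £16,285.00 − 1×£260.00 = £16,025.00
  £1,197.80 + 27.47% × (£16,025.00 − £7,800.00) = £1,197.80 + 27.47% × £8,225.00 = £3,457.21
Workforce Levy: cap £441,420.00 − YTD £437,185.00 = £4,235.00 subject; 4.58% × £4,235.00 = £193.96
Total: £3,457.21 + £193.96 = £3,651.17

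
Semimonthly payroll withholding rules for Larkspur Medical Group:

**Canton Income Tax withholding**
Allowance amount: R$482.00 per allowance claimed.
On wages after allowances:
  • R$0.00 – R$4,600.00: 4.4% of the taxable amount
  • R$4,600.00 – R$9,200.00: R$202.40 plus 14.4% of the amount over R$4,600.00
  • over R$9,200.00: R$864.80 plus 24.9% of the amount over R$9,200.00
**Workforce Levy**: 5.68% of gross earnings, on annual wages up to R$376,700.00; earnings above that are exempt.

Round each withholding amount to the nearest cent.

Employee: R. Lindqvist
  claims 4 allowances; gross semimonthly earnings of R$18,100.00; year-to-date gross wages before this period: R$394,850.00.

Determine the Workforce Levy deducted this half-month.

Workforce Levy: YTD R$394,850.00 ≥ cap R$376,700.00 → R$0.00

R$0.00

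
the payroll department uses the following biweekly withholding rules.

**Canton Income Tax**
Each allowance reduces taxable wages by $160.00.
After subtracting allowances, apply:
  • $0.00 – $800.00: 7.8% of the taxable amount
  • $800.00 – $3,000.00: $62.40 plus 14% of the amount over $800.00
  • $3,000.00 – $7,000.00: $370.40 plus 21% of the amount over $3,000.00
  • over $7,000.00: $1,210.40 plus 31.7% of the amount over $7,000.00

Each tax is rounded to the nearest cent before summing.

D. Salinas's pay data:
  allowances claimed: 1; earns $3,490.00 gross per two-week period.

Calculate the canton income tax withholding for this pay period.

$439.70

Canton Income Tax: taxable = $3,490.00 − 1×$160.00 = $3,330.00
  $370.40 + 21% × ($3,330.00 − $3,000.00) = $370.40 + 21% × $330.00 = $439.70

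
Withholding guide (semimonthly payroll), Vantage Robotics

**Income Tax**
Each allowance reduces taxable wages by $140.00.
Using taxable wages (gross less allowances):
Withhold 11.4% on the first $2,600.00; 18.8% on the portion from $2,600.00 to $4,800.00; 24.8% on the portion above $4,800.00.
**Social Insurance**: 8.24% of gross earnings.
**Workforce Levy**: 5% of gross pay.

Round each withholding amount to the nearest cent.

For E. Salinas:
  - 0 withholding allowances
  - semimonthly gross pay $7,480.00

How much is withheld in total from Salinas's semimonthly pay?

Income Tax: taxable = $7,480.00
  $710.00 + 24.8% × ($7,480.00 − $4,800.00) = $710.00 + 24.8% × $2,680.00 = $1,374.64
Social Insurance: 8.24% × $7,480.00 = $616.35
Workforce Levy: 5% × $7,480.00 = $374.00
Total: $1,374.64 + $616.35 + $374.00 = $2,364.99

$2,364.99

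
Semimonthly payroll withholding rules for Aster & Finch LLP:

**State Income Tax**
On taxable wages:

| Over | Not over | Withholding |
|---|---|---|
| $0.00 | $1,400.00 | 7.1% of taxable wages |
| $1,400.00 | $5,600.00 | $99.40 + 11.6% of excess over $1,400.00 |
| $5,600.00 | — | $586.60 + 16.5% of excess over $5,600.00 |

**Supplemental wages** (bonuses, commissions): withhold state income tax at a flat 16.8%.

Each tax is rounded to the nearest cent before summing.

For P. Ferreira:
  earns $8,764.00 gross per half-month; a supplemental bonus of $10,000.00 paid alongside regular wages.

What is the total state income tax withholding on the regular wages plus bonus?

State Income Tax: taxable = $8,764.00
  $586.60 + 16.5% × ($8,764.00 − $5,600.00) = $586.60 + 16.5% × $3,164.00 = $1,108.66
Supplemental (16.8% flat on bonus): 16.8% × $10,000.00 = $1,680.00
Total state income tax: $1,108.66 + $1,680.00 = $2,788.66

$2,788.66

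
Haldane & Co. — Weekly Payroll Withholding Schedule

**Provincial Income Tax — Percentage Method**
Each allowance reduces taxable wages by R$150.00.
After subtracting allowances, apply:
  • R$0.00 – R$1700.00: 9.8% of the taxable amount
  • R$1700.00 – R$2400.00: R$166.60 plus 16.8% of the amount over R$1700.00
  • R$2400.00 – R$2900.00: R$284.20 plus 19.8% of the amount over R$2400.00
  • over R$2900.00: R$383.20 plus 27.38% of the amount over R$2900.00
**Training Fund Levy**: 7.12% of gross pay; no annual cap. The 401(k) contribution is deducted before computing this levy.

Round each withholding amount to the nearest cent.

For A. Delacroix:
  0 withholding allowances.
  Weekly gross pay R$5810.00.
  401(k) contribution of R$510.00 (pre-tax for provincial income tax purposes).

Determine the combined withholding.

R$1417.68

Provincial Income Tax: taxable = R$5810.00 − R$510.00 = R$5300.00
  R$383.20 + 27.38% × (R$5300.00 − R$2900.00) = R$383.20 + 27.38% × R$2400.00 = R$1040.32
Training Fund Levy: 7.12% × R$5300.00 = R$377.36
Total: R$1040.32 + R$377.36 = R$1417.68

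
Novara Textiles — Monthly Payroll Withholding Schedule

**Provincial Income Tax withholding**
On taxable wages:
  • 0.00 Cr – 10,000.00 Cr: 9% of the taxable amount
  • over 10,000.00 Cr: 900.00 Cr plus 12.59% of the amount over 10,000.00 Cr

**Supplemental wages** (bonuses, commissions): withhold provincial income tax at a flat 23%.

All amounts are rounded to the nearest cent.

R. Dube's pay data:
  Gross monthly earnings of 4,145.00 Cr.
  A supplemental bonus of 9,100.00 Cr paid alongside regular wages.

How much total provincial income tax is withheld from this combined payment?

2,466.05 Cr

Provincial Income Tax: taxable = 4,145.00 Cr
  9% × 4,145.00 Cr = 373.05 Cr
Supplemental (23% flat on bonus): 23% × 9,100.00 Cr = 2,093.00 Cr
Total provincial income tax: 373.05 Cr + 2,093.00 Cr = 2,466.05 Cr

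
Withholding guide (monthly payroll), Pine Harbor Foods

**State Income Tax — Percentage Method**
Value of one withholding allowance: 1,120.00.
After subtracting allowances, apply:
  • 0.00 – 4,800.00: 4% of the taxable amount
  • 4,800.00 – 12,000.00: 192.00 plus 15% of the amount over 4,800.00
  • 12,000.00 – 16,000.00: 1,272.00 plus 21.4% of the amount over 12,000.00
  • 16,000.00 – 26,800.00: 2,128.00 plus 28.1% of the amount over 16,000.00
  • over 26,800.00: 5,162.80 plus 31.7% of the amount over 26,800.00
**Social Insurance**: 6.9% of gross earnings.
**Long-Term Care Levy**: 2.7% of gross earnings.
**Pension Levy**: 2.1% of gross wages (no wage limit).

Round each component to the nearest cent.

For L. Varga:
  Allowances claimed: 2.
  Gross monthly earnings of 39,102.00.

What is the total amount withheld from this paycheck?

12,927.38

State Income Tax: taxable = 39,102.00 − 2×1,120.00 = 36,862.00
  5,162.80 + 31.7% × (36,862.00 − 26,800.00) = 5,162.80 + 31.7% × 10,062.00 = 8,352.45
Social Insurance: 6.9% × 39,102.00 = 2,698.04
Long-Term Care Levy: 2.7% × 39,102.00 = 1,055.75
Pension Levy: 2.1% × 39,102.00 = 821.14
Total: 8,352.45 + 2,698.04 + 1,055.75 + 821.14 = 12,927.38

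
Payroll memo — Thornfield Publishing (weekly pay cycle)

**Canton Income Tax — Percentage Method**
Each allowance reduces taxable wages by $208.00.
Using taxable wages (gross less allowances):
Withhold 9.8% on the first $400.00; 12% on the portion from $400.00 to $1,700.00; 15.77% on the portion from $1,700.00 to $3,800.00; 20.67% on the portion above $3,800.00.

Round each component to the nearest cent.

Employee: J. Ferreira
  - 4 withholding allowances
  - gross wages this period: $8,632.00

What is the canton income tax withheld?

$1,353.17

Canton Income Tax: taxable = $8,632.00 − 4×$208.00 = $7,800.00
  $526.37 + 20.67% × ($7,800.00 − $3,800.00) = $526.37 + 20.67% × $4,000.00 = $1,353.17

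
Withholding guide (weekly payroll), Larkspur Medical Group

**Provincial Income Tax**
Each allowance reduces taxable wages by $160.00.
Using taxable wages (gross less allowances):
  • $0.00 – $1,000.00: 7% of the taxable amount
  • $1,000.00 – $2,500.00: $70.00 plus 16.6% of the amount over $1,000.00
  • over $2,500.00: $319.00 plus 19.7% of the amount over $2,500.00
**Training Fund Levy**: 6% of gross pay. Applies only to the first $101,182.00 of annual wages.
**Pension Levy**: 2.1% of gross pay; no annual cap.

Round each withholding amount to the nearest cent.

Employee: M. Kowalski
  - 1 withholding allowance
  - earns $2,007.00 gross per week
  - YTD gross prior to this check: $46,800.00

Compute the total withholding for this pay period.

$373.17

Provincial Income Tax: taxable = $2,007.00 − 1×$160.00 = $1,847.00
  $70.00 + 16.6% × ($1,847.00 − $1,000.00) = $70.00 + 16.6% × $847.00 = $210.60
Training Fund Levy: 6% × $2,007.00 = $120.42
Pension Levy: 2.1% × $2,007.00 = $42.15
Total: $210.60 + $120.42 + $42.15 = $373.17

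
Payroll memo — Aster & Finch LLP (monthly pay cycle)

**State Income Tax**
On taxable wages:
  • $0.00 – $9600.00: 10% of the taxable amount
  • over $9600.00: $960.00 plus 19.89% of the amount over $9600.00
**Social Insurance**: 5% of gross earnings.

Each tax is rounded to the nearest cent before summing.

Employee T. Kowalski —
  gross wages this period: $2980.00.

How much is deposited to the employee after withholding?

$2533.00

State Income Tax: taxable = $2980.00
  10% × $2980.00 = $298.00
Social Insurance: 5% × $2980.00 = $149.00
Total withheld: $298.00 + $149.00 = $447.00
Net pay: $2980.00 − $447.00 = $2533.00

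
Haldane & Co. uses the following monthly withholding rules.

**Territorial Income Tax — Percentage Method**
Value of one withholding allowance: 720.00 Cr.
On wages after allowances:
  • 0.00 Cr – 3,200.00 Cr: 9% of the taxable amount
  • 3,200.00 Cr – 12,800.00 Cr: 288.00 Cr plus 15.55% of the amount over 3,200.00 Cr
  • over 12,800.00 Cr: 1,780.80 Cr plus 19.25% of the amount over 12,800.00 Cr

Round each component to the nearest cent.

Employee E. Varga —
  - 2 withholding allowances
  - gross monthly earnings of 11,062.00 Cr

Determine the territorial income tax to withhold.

Territorial Income Tax: taxable = 11,062.00 Cr − 2×720.00 Cr = 9,622.00 Cr
  288.00 Cr + 15.55% × (9,622.00 Cr − 3,200.00 Cr) = 288.00 Cr + 15.55% × 6,422.00 Cr = 1,286.62 Cr

1,286.62 Cr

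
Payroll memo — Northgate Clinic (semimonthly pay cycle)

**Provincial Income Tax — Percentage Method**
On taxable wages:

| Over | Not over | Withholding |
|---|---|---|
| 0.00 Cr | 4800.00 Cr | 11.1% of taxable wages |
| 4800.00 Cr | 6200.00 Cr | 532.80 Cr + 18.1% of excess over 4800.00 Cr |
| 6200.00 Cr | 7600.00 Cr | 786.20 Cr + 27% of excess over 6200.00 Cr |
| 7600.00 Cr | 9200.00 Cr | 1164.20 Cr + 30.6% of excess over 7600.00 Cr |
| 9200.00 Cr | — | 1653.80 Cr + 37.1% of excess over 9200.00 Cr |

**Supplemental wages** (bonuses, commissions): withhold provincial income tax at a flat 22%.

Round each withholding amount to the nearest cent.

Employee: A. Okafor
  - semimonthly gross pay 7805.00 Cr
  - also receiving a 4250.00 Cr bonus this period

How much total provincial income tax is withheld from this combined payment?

2161.93 Cr

Provincial Income Tax: taxable = 7805.00 Cr
  1164.20 Cr + 30.6% × (7805.00 Cr − 7600.00 Cr) = 1164.20 Cr + 30.6% × 205.00 Cr = 1226.93 Cr
Supplemental (22% flat on bonus): 22% × 4250.00 Cr = 935.00 Cr
Total provincial income tax: 1226.93 Cr + 935.00 Cr = 2161.93 Cr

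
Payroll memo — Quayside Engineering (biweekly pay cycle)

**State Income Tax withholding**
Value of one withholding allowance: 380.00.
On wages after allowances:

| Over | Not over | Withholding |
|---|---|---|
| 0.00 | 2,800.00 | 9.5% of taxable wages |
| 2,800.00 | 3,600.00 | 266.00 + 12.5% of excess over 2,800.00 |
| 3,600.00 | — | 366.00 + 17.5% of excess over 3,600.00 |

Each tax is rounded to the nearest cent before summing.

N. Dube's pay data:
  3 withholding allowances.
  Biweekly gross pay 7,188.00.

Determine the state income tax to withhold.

State Income Tax: taxable = 7,188.00 − 3×380.00 = 6,048.00
  366.00 + 17.5% × (6,048.00 − 3,600.00) = 366.00 + 17.5% × 2,448.00 = 794.40

794.40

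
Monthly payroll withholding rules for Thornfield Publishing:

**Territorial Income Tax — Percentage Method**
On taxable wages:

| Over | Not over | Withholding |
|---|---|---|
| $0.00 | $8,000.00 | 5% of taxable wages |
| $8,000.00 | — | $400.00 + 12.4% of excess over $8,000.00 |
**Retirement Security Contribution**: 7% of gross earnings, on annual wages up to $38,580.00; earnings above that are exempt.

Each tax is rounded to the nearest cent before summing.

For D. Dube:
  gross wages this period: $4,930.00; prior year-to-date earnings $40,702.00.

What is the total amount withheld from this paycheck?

Territorial Income Tax: taxable = $4,930.00
  5% × $4,930.00 = $246.50
Retirement Security Contribution: YTD $40,702.00 ≥ cap $38,580.00 → $0.00
Total: $246.50 + $0.00 = $246.50

$246.50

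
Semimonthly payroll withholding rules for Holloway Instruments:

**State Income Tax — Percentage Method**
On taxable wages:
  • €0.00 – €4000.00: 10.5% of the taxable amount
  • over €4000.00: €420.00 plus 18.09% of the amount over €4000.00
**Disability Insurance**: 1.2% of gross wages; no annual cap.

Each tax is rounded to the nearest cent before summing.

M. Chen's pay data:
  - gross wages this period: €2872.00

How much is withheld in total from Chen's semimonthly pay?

State Income Tax: taxable = €2872.00
  10.5% × €2872.00 = €301.56
Disability Insurance: 1.2% × €2872.00 = €34.46
Total: €301.56 + €34.46 = €336.02

€336.02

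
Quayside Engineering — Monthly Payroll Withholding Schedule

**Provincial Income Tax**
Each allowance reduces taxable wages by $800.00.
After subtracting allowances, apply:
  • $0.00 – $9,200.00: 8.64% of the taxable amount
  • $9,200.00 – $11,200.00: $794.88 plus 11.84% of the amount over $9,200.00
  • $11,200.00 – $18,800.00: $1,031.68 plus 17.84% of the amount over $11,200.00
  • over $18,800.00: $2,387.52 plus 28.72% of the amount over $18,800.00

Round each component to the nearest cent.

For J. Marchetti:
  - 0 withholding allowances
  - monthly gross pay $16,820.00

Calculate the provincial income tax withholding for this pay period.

Provincial Income Tax: taxable = $16,820.00
  $1,031.68 + 17.84% × ($16,820.00 − $11,200.00) = $1,031.68 + 17.84% × $5,620.00 = $2,034.29

$2,034.29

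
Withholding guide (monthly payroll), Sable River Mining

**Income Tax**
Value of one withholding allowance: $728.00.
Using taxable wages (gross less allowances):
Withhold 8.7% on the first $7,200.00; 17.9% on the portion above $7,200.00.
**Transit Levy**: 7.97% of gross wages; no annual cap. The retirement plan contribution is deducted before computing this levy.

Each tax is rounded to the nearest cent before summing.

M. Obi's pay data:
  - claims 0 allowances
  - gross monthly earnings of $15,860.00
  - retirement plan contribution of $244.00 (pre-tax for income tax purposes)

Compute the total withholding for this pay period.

$3,377.46

Income Tax: taxable = $15,860.00 − $244.00 = $15,616.00
  $626.40 + 17.9% × ($15,616.00 − $7,200.00) = $626.40 + 17.9% × $8,416.00 = $2,132.86
Transit Levy: 7.97% × $15,616.00 = $1,244.60
Total: $2,132.86 + $1,244.60 = $3,377.46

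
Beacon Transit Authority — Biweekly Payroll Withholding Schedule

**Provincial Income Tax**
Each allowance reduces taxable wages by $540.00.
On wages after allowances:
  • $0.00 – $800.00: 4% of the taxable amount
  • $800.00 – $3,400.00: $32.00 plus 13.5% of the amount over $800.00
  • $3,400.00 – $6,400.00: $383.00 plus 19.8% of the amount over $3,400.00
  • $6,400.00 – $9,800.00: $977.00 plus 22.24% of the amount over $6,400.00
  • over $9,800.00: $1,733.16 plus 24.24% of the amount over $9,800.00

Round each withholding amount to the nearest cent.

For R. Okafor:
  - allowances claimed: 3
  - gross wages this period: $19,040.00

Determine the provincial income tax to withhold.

Provincial Income Tax: taxable = $19,040.00 − 3×$540.00 = $17,420.00
  $1,733.16 + 24.24% × ($17,420.00 − $9,800.00) = $1,733.16 + 24.24% × $7,620.00 = $3,580.25

$3,580.25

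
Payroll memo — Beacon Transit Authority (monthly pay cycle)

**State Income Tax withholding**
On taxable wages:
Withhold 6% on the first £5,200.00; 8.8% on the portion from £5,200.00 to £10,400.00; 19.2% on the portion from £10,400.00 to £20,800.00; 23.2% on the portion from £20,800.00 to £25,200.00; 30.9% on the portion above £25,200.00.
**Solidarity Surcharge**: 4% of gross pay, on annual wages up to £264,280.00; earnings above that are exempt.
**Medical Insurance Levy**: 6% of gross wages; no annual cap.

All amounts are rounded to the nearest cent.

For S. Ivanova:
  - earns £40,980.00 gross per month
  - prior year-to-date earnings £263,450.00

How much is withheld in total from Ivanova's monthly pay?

£11,155.22

State Income Tax: taxable = £40,980.00
  £3,787.20 + 30.9% × (£40,980.00 − £25,200.00) = £3,787.20 + 30.9% × £15,780.00 = £8,663.22
Solidarity Surcharge: cap £264,280.00 − YTD £263,450.00 = £830.00 subject; 4% × £830.00 = £33.20
Medical Insurance Levy: 6% × £40,980.00 = £2,458.80
Total: £8,663.22 + £33.20 + £2,458.80 = £11,155.22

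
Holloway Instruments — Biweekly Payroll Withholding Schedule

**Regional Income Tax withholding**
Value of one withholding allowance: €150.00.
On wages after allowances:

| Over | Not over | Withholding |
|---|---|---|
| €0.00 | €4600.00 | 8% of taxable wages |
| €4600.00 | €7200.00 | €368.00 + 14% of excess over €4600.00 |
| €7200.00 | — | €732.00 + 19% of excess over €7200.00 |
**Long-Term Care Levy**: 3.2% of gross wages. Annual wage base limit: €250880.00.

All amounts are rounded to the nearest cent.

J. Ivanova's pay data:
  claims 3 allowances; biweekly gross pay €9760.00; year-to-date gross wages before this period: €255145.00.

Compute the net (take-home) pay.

Regional Income Tax: taxable = €9760.00 − 3×€150.00 = €9310.00
  €732.00 + 19% × (€9310.00 − €7200.00) = €732.00 + 19% × €2110.00 = €1132.90
Long-Term Care Levy: YTD €255145.00 ≥ cap €250880.00 → €0.00
Total withheld: €1132.90 + €0.00 = €1132.90
Net pay: €9760.00 − €1132.90 = €8627.10

€8627.10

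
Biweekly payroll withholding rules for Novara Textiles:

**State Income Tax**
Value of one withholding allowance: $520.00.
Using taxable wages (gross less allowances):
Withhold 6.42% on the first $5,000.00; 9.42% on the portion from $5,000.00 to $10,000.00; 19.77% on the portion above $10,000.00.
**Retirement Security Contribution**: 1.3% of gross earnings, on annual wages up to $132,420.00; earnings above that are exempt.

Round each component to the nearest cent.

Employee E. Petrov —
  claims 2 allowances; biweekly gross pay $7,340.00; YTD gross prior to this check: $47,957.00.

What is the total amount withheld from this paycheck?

State Income Tax: taxable = $7,340.00 − 2×$520.00 = $6,300.00
  $321.00 + 9.42% × ($6,300.00 − $5,000.00) = $321.00 + 9.42% × $1,300.00 = $443.46
Retirement Security Contribution: 1.3% × $7,340.00 = $95.42
Total: $443.46 + $95.42 = $538.88

$538.88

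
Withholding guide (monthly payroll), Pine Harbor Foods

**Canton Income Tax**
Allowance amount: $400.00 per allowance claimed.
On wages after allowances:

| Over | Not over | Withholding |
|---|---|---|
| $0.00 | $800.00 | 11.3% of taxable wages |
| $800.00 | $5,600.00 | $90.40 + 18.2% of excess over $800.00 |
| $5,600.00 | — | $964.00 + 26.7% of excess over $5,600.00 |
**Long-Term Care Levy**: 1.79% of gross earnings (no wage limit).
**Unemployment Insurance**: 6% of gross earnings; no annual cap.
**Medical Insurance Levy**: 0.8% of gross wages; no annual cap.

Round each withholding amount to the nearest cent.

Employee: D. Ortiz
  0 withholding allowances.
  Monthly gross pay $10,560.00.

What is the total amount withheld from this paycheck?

Canton Income Tax: taxable = $10,560.00
  $964.00 + 26.7% × ($10,560.00 − $5,600.00) = $964.00 + 26.7% × $4,960.00 = $2,288.32
Long-Term Care Levy: 1.79% × $10,560.00 = $189.02
Unemployment Insurance: 6% × $10,560.00 = $633.60
Medical Insurance Levy: 0.8% × $10,560.00 = $84.48
Total: $2,288.32 + $189.02 + $633.60 + $84.48 = $3,195.42

$3,195.42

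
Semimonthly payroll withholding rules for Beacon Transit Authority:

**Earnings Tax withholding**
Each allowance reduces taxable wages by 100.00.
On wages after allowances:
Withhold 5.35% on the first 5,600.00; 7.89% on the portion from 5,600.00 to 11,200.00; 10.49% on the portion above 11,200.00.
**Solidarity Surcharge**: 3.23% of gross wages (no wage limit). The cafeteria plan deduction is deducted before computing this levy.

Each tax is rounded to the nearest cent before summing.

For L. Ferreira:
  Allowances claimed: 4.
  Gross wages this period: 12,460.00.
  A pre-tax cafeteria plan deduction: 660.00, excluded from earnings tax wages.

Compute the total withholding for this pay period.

1,143.56

Earnings Tax: taxable = 12,460.00 − 660.00 − 4×100.00 = 11,400.00
  741.44 + 10.49% × (11,400.00 − 11,200.00) = 741.44 + 10.49% × 200.00 = 762.42
Solidarity Surcharge: 3.23% × 11,800.00 = 381.14
Total: 762.42 + 381.14 = 1,143.56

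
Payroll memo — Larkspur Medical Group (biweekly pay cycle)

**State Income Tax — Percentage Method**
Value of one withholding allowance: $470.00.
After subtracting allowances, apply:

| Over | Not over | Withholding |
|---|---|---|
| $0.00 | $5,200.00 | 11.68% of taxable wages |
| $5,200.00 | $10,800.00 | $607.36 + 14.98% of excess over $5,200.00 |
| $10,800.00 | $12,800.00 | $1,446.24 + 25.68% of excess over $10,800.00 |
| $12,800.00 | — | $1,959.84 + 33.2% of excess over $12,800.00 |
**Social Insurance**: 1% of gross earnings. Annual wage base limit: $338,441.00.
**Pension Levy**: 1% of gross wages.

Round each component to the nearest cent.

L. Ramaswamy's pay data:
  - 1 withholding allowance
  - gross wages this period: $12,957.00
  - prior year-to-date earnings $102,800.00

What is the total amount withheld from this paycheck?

$2,138.60

State Income Tax: taxable = $12,957.00 − 1×$470.00 = $12,487.00
  $1,446.24 + 25.68% × ($12,487.00 − $10,800.00) = $1,446.24 + 25.68% × $1,687.00 = $1,879.46
Social Insurance: 1% × $12,957.00 = $129.57
Pension Levy: 1% × $12,957.00 = $129.57
Total: $1,879.46 + $129.57 + $129.57 = $2,138.60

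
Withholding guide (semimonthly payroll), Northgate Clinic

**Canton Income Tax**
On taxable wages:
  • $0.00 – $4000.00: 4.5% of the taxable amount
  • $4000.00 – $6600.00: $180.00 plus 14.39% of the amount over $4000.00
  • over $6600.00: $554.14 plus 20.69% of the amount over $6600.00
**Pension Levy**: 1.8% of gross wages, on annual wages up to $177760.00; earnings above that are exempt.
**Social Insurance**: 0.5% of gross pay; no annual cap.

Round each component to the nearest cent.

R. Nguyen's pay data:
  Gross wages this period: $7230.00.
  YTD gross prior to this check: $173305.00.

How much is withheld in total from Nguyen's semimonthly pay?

Canton Income Tax: taxable = $7230.00
  $554.14 + 20.69% × ($7230.00 − $6600.00) = $554.14 + 20.69% × $630.00 = $684.49
Pension Levy: cap $177760.00 − YTD $173305.00 = $4455.00 subject; 1.8% × $4455.00 = $80.19
Social Insurance: 0.5% × $7230.00 = $36.15
Total: $684.49 + $80.19 + $36.15 = $800.83

$800.83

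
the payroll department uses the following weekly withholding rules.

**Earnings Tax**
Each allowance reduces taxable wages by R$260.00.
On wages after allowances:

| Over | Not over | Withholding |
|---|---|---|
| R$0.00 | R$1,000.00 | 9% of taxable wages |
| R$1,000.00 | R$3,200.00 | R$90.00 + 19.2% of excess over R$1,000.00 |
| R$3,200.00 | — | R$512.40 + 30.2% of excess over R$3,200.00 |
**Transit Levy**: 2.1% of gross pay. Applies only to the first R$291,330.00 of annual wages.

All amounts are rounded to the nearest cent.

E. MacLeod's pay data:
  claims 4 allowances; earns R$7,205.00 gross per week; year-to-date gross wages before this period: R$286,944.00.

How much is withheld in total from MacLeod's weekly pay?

Earnings Tax: taxable = R$7,205.00 − 4×R$260.00 = R$6,165.00
  R$512.40 + 30.2% × (R$6,165.00 − R$3,200.00) = R$512.40 + 30.2% × R$2,965.00 = R$1,407.83
Transit Levy: cap R$291,330.00 − YTD R$286,944.00 = R$4,386.00 subject; 2.1% × R$4,386.00 = R$92.11
Total: R$1,407.83 + R$92.11 = R$1,499.94

R$1,499.94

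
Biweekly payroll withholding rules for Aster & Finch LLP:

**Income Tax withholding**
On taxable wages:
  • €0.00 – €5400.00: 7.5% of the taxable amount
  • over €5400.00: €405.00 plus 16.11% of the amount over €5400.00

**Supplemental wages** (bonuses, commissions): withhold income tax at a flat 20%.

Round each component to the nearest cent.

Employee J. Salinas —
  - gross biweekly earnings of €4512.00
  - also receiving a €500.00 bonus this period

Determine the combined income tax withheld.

€438.40

Income Tax: taxable = €4512.00
  7.5% × €4512.00 = €338.40
Supplemental (20% flat on bonus): 20% × €500.00 = €100.00
Total income tax: €338.40 + €100.00 = €438.40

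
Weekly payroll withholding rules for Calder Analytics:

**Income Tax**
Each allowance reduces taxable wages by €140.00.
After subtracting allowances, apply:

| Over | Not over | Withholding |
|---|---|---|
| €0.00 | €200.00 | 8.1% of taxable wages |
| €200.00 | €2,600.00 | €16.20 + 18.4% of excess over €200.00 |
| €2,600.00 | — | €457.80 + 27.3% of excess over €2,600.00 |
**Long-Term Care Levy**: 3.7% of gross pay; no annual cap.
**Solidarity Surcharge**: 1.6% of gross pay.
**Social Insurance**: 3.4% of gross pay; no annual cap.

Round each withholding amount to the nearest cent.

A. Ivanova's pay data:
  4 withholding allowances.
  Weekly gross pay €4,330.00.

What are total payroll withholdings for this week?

Income Tax: taxable = €4,330.00 − 4×€140.00 = €3,770.00
  €457.80 + 27.3% × (€3,770.00 − €2,600.00) = €457.80 + 27.3% × €1,170.00 = €777.21
Long-Term Care Levy: 3.7% × €4,330.00 = €160.21
Solidarity Surcharge: 1.6% × €4,330.00 = €69.28
Social Insurance: 3.4% × €4,330.00 = €147.22
Total: €777.21 + €160.21 + €69.28 + €147.22 = €1,153.92

€1,153.92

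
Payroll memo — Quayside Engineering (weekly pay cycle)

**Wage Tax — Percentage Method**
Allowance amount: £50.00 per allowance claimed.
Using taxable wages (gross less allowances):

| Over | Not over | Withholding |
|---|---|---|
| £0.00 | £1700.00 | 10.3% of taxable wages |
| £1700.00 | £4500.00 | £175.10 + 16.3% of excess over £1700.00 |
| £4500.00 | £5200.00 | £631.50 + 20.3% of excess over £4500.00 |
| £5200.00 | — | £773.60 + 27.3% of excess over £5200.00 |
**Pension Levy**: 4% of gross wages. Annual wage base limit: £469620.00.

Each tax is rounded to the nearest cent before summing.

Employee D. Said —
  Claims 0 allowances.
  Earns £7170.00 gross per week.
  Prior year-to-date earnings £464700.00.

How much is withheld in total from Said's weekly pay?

£1508.21

Wage Tax: taxable = £7170.00
  £773.60 + 27.3% × (£7170.00 − £5200.00) = £773.60 + 27.3% × £1970.00 = £1311.41
Pension Levy: cap £469620.00 − YTD £464700.00 = £4920.00 subject; 4% × £4920.00 = £196.80
Total: £1311.41 + £196.80 = £1508.21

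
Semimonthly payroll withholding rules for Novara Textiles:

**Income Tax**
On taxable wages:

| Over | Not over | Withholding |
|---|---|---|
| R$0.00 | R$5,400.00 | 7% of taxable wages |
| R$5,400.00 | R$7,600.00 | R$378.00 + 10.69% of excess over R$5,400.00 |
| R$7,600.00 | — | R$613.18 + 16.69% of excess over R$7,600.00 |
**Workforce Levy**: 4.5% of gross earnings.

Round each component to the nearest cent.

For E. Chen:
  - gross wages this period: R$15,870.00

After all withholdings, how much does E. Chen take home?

R$13,162.41

Income Tax: taxable = R$15,870.00
  R$613.18 + 16.69% × (R$15,870.00 − R$7,600.00) = R$613.18 + 16.69% × R$8,270.00 = R$1,993.44
Workforce Levy: 4.5% × R$15,870.00 = R$714.15
Total withheld: R$1,993.44 + R$714.15 = R$2,707.59
Net pay: R$15,870.00 − R$2,707.59 = R$13,162.41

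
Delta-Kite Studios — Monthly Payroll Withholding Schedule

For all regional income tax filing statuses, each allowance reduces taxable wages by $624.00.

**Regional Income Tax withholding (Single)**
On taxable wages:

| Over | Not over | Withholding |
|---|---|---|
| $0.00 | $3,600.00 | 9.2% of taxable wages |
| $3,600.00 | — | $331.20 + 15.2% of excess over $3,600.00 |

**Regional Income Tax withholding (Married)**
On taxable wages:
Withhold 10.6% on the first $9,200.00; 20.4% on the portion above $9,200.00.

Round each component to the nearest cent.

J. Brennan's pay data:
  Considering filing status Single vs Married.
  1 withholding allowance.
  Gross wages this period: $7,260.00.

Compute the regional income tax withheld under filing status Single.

$792.67

Regional Income Tax (Single): taxable = $7,260.00 − 1×$624.00 = $6,636.00
  $331.20 + 15.2% × ($6,636.00 − $3,600.00) = $331.20 + 15.2% × $3,036.00 = $792.67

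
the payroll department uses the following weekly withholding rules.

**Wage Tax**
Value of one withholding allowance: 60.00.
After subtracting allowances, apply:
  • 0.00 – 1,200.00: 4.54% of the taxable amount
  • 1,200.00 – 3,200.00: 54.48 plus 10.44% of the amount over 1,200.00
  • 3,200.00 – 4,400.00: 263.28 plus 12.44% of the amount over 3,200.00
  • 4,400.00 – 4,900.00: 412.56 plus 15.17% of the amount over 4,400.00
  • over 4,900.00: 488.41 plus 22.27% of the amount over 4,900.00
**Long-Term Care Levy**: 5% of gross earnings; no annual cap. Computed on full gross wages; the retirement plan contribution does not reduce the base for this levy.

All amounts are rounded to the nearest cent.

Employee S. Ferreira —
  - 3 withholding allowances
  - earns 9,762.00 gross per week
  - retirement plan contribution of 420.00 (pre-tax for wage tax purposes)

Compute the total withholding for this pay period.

Wage Tax: taxable = 9,762.00 − 420.00 − 3×60.00 = 9,162.00
  488.41 + 22.27% × (9,162.00 − 4,900.00) = 488.41 + 22.27% × 4,262.00 = 1,437.56
Long-Term Care Levy: 5% × 9,762.00 = 488.10
Total: 1,437.56 + 488.10 = 1,925.66

1,925.66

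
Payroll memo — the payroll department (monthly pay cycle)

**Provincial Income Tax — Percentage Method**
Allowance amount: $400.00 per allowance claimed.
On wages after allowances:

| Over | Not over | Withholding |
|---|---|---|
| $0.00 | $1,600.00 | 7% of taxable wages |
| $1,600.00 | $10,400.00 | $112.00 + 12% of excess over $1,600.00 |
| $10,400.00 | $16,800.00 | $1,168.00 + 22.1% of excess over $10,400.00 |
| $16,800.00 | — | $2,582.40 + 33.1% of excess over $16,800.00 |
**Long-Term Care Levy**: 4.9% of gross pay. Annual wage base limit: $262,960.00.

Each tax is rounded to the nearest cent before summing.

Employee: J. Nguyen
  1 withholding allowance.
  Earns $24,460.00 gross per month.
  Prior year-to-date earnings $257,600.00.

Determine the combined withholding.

$5,248.10

Provincial Income Tax: taxable = $24,460.00 − 1×$400.00 = $24,060.00
  $2,582.40 + 33.1% × ($24,060.00 − $16,800.00) = $2,582.40 + 33.1% × $7,260.00 = $4,985.46
Long-Term Care Levy: cap $262,960.00 − YTD $257,600.00 = $5,360.00 subject; 4.9% × $5,360.00 = $262.64
Total: $4,985.46 + $262.64 = $5,248.10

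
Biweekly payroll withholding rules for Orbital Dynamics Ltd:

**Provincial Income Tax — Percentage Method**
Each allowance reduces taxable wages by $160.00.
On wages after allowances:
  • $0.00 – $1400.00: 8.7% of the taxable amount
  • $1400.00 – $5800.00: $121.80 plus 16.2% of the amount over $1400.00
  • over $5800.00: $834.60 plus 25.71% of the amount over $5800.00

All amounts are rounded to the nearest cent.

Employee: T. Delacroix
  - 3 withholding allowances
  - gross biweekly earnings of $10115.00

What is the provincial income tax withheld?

Provincial Income Tax: taxable = $10115.00 − 3×$160.00 = $9635.00
  $834.60 + 25.71% × ($9635.00 − $5800.00) = $834.60 + 25.71% × $3835.00 = $1820.58

$1820.58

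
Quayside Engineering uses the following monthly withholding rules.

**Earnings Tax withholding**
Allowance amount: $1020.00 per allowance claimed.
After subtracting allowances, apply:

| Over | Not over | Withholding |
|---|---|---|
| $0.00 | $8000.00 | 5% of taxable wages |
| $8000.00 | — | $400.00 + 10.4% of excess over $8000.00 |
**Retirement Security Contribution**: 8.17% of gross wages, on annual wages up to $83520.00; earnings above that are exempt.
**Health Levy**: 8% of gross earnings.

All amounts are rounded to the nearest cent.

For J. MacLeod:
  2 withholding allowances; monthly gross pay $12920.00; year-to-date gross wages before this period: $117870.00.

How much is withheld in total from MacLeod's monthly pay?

Earnings Tax: taxable = $12920.00 − 2×$1020.00 = $10880.00
  $400.00 + 10.4% × ($10880.00 − $8000.00) = $400.00 + 10.4% × $2880.00 = $699.52
Retirement Security Contribution: YTD $117870.00 ≥ cap $83520.00 → $0.00
Health Levy: 8% × $12920.00 = $1033.60
Total: $699.52 + $0.00 + $1033.60 = $1733.12

$1733.12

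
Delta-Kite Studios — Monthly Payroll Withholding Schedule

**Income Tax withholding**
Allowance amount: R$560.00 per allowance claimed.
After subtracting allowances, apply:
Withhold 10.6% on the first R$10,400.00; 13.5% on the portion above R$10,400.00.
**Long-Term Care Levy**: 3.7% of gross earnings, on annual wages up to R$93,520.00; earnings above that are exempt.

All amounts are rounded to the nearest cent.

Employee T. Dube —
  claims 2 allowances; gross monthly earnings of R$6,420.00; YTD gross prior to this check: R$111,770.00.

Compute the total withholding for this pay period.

R$561.80

Income Tax: taxable = R$6,420.00 − 2×R$560.00 = R$5,300.00
  10.6% × R$5,300.00 = R$561.80
Long-Term Care Levy: YTD R$111,770.00 ≥ cap R$93,520.00 → R$0.00
Total: R$561.80 + R$0.00 = R$561.80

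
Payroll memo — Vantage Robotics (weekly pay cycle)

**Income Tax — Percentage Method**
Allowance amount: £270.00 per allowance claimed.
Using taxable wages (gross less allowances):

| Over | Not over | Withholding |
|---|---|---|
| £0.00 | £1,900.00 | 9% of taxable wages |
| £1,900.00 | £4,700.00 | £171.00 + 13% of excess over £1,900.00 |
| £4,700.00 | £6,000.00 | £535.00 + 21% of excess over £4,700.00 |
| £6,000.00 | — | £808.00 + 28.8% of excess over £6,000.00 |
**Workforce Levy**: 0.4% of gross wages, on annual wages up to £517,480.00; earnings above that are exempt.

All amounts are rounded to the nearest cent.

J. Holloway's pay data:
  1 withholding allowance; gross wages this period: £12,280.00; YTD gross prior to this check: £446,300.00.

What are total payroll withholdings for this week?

£2,588.00

Income Tax: taxable = £12,280.00 − 1×£270.00 = £12,010.00
  £808.00 + 28.8% × (£12,010.00 − £6,000.00) = £808.00 + 28.8% × £6,010.00 = £2,538.88
Workforce Levy: 0.4% × £12,280.00 = £49.12
Total: £2,538.88 + £49.12 = £2,588.00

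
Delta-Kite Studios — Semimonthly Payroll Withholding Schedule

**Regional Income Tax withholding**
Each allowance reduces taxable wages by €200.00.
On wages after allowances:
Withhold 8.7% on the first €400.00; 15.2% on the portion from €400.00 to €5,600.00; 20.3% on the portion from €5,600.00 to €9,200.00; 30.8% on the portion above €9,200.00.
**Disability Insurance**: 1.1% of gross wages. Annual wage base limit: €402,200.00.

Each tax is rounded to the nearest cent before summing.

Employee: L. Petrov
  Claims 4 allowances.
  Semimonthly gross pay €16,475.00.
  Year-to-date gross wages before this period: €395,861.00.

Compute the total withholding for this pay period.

Regional Income Tax: taxable = €16,475.00 − 4×€200.00 = €15,675.00
  €1,556.00 + 30.8% × (€15,675.00 − €9,200.00) = €1,556.00 + 30.8% × €6,475.00 = €3,550.30
Disability Insurance: cap €402,200.00 − YTD €395,861.00 = €6,339.00 subject; 1.1% × €6,339.00 = €69.73
Total: €3,550.30 + €69.73 = €3,620.03

€3,620.03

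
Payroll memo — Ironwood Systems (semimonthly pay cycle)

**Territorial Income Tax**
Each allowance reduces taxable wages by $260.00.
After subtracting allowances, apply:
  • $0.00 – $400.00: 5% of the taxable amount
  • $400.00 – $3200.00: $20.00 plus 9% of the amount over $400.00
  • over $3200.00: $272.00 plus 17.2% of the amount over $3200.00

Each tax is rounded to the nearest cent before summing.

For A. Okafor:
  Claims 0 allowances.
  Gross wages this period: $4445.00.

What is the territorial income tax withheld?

Territorial Income Tax: taxable = $4445.00
  $272.00 + 17.2% × ($4445.00 − $3200.00) = $272.00 + 17.2% × $1245.00 = $486.14

$486.14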